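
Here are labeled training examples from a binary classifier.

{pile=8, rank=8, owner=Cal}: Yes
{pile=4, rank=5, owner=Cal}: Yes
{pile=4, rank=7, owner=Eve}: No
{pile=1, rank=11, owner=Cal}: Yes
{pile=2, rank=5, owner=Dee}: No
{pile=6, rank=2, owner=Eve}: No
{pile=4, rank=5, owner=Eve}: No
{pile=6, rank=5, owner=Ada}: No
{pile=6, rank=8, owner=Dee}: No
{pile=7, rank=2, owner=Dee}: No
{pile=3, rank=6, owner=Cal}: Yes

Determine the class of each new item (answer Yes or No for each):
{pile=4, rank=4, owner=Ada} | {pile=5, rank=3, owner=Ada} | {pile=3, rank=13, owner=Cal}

The pattern is that an item is 'Yes' exactly when: owner is Cal.
{pile=4, rank=4, owner=Ada}: owner is Ada, lacks this property → No.
{pile=5, rank=3, owner=Ada}: owner is Ada, lacks this property → No.
{pile=3, rank=13, owner=Cal}: owner is Cal, checks out → Yes.

No, No, Yes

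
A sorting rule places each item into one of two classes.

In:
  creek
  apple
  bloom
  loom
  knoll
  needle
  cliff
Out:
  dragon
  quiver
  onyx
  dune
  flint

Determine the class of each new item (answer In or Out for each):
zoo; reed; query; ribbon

In, In, Out, In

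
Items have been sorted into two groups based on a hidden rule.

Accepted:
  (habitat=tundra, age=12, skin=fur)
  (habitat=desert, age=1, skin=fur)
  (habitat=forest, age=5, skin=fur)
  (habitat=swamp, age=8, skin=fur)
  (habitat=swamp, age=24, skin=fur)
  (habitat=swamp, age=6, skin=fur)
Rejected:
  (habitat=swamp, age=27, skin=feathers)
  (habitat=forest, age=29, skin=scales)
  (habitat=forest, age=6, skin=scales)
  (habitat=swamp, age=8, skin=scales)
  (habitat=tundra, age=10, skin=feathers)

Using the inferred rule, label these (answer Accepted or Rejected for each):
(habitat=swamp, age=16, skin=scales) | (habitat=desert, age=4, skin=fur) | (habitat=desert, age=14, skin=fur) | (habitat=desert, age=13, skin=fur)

Rejected, Accepted, Accepted, Accepted

'Accepted' ⟺ skin is fur.
Rejected: (habitat=swamp, age=16, skin=scales), since skin is scales. Accepted: (habitat=desert, age=4, skin=fur), since skin is fur. Accepted: (habitat=desert, age=14, skin=fur), since skin is fur. Accepted: (habitat=desert, age=13, skin=fur), since skin is fur.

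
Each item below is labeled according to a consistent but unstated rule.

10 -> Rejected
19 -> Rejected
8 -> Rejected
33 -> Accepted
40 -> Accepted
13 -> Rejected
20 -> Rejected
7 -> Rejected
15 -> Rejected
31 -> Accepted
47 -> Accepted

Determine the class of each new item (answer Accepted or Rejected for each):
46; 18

Accepted, Rejected

The simplest hypothesis consistent with all the labels is: at least 31.
46: Accepted (46 ≥ 31). 18: Rejected (18 < 31).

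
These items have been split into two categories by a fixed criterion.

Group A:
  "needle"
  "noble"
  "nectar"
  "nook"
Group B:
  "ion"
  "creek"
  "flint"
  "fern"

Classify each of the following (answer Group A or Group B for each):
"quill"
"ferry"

Group B, Group B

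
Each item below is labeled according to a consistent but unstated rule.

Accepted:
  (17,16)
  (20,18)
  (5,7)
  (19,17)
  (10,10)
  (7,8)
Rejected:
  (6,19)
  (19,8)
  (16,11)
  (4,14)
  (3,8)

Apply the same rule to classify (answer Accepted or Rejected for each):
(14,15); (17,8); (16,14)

Accepted, Rejected, Accepted

The rule appears to be: |first − second| ≤ 2.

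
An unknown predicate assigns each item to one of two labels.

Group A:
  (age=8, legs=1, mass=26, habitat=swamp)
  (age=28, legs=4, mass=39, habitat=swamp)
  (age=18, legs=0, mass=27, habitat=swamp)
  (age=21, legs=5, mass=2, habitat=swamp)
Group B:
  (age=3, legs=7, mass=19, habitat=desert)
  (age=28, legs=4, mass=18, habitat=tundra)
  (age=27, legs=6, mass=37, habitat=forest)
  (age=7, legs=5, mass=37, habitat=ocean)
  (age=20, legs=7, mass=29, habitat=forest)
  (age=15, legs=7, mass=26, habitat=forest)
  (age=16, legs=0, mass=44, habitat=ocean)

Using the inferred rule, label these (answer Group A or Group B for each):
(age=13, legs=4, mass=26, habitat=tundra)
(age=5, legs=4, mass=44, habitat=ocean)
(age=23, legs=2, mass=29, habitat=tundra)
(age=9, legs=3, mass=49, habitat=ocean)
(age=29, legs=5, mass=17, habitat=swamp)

Group B, Group B, Group B, Group B, Group A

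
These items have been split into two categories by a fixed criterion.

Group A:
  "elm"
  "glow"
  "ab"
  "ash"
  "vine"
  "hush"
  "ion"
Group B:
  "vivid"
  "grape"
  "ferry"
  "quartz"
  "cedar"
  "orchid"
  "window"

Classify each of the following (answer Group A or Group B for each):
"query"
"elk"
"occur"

Group B, Group A, Group B

The rule appears to be: length ≤ 4.
"query": Group B (length 5). "elk": Group A (length 3). "occur": Group B (length 5).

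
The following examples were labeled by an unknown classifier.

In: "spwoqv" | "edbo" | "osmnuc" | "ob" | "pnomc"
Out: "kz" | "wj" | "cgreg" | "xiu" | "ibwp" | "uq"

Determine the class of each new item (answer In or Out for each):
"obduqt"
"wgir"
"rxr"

In, Out, Out

Checking candidate rules against both groups, what survives is: contains 'o'.
"obduqt" → has 'o' → In. "wgir" → no 'o' → Out. "rxr" → no 'o' → Out.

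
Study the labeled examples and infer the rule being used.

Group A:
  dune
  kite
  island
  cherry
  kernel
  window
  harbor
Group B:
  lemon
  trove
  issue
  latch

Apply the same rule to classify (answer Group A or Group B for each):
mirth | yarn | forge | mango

Group B, Group A, Group B, Group B

A rule that fits every label: even length — true of each 'Group A' example, false of each 'Group B' one.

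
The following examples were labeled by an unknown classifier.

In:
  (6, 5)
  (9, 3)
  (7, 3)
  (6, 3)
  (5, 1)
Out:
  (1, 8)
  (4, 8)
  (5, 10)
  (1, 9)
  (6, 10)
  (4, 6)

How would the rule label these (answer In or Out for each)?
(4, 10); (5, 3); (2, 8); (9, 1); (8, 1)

Out, In, Out, In, In

The rule appears to be: first > second.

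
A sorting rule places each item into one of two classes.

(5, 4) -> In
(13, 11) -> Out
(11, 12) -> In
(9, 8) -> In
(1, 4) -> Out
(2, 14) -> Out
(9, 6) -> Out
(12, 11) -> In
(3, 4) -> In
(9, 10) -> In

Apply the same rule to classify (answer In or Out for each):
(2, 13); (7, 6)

Out, In

The common property of the 'In' items is: |first − second| ≤ 1. No 'Out' item has it.
(2, 13): |2−13| = 11, fails this test → Out.
(7, 6): |7−6| = 1, fits → In.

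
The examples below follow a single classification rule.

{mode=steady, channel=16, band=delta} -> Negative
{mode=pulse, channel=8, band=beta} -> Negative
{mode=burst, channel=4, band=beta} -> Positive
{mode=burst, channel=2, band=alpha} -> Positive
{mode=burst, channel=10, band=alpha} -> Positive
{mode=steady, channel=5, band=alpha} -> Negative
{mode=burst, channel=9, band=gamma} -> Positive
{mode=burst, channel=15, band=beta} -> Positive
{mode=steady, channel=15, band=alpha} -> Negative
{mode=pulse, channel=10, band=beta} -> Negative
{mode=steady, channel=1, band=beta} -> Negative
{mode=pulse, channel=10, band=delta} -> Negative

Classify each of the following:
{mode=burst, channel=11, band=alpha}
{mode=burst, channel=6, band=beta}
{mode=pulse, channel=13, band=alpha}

Positive, Positive, Negative

The rule appears to be: mode is burst.
{mode=burst, channel=11, band=alpha} — mode is burst, hence Positive. {mode=burst, channel=6, band=beta} — mode is burst, hence Positive. {mode=pulse, channel=13, band=alpha} — mode is pulse, hence Negative.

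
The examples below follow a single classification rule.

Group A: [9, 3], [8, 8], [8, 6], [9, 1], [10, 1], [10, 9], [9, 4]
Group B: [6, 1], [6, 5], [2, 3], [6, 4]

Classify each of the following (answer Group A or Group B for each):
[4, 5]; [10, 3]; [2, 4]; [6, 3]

Group B, Group A, Group B, Group B

Rule: first ≥ 8. This holds for each 'Group A' example and fails for each 'Group B' one.
[4, 5]: first 4, does not pass → Group B.
[10, 3]: first 10, qualifies → Group A.
[2, 4]: first 2, does not pass → Group B.
[6, 3]: first 6, does not pass → Group B.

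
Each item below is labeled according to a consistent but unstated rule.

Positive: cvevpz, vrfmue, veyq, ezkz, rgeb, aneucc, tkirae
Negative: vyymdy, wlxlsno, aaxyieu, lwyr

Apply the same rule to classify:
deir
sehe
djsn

Positive, Positive, Negative

The simplest hypothesis consistent with all the labels is: even length AND contains 'e'.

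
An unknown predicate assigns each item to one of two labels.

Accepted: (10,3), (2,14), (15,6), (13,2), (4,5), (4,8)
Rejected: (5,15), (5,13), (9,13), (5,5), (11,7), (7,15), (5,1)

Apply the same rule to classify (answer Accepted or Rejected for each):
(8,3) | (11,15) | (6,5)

Accepted, Rejected, Accepted

Every 'Accepted' example satisfies: product is even. None of the 'Rejected' examples do.
(8,3): Accepted (8·3 = 24).
(11,15): Rejected (11·15 = 165).
(6,5): Accepted (6·5 = 30).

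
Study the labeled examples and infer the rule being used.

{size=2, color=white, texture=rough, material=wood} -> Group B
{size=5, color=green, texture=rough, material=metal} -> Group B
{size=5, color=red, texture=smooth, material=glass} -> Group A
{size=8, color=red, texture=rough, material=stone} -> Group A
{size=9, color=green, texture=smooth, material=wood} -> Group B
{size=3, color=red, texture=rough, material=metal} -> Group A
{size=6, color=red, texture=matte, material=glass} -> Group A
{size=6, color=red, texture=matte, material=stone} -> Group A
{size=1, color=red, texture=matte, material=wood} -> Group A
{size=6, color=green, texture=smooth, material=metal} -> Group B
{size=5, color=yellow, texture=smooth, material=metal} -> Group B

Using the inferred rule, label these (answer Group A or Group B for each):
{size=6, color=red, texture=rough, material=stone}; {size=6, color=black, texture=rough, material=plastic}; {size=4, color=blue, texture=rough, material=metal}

Group A, Group B, Group B

A rule that fits every label: color is red — true of each 'Group A' example, false of each 'Group B' one.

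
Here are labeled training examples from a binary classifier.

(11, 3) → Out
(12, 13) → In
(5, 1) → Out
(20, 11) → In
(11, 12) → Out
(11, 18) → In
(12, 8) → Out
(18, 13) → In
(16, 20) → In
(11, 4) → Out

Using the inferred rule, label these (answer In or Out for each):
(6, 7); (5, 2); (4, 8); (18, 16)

The rule appears to be: sum ≥ 25.
(6, 7) — 6+7 = 13, hence Out. (5, 2) — 5+2 = 7, hence Out. (4, 8) — 4+8 = 12, hence Out. (18, 16) — 18+16 = 34, hence In.

Out, Out, Out, In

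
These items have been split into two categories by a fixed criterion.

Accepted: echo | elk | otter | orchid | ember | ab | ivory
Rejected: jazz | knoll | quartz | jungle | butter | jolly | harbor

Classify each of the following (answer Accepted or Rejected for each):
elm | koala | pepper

Accepted, Rejected, Rejected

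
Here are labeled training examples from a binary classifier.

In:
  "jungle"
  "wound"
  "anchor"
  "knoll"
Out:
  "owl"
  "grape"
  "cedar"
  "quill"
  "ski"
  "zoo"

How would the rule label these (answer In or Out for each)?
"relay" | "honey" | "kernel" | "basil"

Out, In, In, Out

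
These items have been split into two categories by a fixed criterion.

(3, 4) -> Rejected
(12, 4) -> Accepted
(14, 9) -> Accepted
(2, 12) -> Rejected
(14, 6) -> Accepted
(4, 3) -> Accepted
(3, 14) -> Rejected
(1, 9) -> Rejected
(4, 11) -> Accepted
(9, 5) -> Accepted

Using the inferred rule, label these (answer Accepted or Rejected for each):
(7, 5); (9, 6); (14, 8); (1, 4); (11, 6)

Accepted, Accepted, Accepted, Rejected, Accepted

The rule appears to be: first ≥ 4.
(7, 5) — first 7, hence Accepted. (9, 6) — first 9, hence Accepted. (14, 8) — first 14, hence Accepted. (1, 4) — first 1, hence Rejected. (11, 6) — first 11, hence Accepted.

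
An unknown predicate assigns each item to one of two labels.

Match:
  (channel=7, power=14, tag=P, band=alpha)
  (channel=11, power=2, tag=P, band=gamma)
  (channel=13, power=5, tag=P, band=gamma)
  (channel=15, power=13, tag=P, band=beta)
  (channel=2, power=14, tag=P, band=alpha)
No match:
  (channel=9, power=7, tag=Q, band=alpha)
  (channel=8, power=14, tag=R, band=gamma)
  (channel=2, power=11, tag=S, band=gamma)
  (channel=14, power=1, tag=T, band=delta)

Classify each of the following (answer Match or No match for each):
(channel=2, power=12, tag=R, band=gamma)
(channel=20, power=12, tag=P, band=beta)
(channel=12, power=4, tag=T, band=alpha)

No match, Match, No match

Every 'Match' example satisfies: tag is P. None of the 'No match' examples do.
(channel=2, power=12, tag=R, band=gamma) → tag is R → No match.
(channel=20, power=12, tag=P, band=beta) → tag is P → Match.
(channel=12, power=4, tag=T, band=alpha) → tag is T → No match.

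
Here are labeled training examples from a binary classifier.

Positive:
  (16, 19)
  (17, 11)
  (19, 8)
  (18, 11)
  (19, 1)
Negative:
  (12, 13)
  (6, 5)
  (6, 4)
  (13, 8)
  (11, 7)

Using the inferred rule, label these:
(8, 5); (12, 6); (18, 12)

Negative, Negative, Positive

The common property of the 'Positive' items is: first ≥ 16. No 'Negative' item has it.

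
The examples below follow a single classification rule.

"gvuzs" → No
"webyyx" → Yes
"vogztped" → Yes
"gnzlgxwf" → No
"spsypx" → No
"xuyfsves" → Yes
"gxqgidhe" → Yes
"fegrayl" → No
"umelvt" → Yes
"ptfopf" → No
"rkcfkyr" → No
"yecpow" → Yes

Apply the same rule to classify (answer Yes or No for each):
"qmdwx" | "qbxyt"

'Yes' ⟺ even length AND contains 'e'.
"qmdwx": length 5, no 'e' — lacks this property, so No. "qbxyt": length 5, no 'e' — lacks this property, so No.

No, No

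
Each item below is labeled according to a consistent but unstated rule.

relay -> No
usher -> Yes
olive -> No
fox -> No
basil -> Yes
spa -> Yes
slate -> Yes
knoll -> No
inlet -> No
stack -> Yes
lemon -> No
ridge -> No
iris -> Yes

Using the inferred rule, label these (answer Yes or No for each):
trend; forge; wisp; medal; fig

Comparing the two groups points to one rule — contains 's'.
trend: No (no 's').
forge: No (no 's').
wisp: Yes (has 's').
medal: No (no 's').
fig: No (no 's').

No, No, Yes, No, No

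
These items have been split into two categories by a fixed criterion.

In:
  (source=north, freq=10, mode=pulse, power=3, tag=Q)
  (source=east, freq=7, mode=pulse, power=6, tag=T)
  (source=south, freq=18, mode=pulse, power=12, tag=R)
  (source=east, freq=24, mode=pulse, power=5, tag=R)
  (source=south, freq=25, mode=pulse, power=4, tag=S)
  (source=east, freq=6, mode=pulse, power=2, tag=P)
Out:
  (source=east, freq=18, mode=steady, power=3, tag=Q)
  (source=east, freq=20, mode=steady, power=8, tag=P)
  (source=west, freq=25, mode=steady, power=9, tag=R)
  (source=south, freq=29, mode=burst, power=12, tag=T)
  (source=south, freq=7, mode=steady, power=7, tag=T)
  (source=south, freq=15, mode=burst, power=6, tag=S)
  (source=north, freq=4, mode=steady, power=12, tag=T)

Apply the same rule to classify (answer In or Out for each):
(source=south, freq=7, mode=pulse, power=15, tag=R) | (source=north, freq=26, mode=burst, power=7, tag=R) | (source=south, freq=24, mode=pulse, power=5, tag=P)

In, Out, In

Checking candidate rules against both groups, what survives is: mode is pulse.
(source=south, freq=7, mode=pulse, power=15, tag=R) — mode is pulse, hence In. (source=north, freq=26, mode=burst, power=7, tag=R) — mode is burst, hence Out. (source=south, freq=24, mode=pulse, power=5, tag=P) — mode is pulse, hence In.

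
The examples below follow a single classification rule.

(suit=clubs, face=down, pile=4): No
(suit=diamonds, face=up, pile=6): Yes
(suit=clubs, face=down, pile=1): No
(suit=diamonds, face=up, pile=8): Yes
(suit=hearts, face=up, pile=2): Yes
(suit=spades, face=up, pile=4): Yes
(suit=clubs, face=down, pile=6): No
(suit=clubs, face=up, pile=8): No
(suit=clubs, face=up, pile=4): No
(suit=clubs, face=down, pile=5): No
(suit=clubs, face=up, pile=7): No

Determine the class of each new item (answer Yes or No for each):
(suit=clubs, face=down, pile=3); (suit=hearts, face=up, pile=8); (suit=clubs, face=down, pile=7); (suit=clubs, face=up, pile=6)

'Yes' ⟺ suit is not clubs.
(suit=clubs, face=down, pile=3) — suit is clubs, hence No.
(suit=hearts, face=up, pile=8) — suit is hearts, hence Yes.
(suit=clubs, face=down, pile=7) — suit is clubs, hence No.
(suit=clubs, face=up, pile=6) — suit is clubs, hence No.

No, Yes, No, No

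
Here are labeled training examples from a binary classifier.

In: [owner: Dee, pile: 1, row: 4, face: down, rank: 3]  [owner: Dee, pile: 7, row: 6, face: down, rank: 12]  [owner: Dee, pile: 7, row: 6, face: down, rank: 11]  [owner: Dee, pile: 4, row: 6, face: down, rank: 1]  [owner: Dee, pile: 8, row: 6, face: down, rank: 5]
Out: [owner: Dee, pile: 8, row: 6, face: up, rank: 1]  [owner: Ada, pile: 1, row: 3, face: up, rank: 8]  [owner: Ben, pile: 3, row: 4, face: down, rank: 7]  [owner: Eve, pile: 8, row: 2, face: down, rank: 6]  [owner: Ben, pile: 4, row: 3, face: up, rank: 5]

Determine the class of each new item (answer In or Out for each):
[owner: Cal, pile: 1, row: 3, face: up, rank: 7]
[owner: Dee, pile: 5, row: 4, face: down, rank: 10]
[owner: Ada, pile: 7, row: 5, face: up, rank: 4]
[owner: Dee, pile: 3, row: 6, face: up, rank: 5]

One predicate separates the groups cleanly: face is down AND owner is Dee.
[owner: Cal, pile: 1, row: 3, face: up, rank: 7] → face is up, owner is Cal → Out. [owner: Dee, pile: 5, row: 4, face: down, rank: 10] → face is down, owner is Dee → In. [owner: Ada, pile: 7, row: 5, face: up, rank: 4] → face is up, owner is Ada → Out. [owner: Dee, pile: 3, row: 6, face: up, rank: 5] → face is up, owner is Dee → Out.

Out, In, Out, Out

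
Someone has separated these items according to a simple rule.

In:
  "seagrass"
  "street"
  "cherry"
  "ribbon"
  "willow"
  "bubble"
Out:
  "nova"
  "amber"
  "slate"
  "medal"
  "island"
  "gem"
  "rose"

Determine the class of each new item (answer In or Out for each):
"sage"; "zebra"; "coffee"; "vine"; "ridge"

Out, Out, In, Out, Out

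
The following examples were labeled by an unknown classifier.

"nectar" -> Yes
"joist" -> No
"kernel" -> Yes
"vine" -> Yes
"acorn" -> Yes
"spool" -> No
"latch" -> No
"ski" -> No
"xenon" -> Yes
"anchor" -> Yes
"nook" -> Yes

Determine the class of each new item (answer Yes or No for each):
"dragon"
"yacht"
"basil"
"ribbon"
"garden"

Yes, No, No, Yes, Yes

'Yes' ⟺ contains 'n'.
"dragon": has 'n', qualifies → Yes.
"yacht": no 'n', doesn't match → No.
"basil": no 'n', doesn't match → No.
"ribbon": has 'n', qualifies → Yes.
"garden": has 'n', qualifies → Yes.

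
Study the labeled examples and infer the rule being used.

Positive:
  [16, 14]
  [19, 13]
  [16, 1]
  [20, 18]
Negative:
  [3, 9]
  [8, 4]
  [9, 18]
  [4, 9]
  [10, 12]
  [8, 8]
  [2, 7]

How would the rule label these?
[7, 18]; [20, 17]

Negative, Positive

The common property of the 'Positive' items is: first ≥ 12. No 'Negative' item has it.
[7, 18] — first 7, hence Negative. [20, 17] — first 20, hence Positive.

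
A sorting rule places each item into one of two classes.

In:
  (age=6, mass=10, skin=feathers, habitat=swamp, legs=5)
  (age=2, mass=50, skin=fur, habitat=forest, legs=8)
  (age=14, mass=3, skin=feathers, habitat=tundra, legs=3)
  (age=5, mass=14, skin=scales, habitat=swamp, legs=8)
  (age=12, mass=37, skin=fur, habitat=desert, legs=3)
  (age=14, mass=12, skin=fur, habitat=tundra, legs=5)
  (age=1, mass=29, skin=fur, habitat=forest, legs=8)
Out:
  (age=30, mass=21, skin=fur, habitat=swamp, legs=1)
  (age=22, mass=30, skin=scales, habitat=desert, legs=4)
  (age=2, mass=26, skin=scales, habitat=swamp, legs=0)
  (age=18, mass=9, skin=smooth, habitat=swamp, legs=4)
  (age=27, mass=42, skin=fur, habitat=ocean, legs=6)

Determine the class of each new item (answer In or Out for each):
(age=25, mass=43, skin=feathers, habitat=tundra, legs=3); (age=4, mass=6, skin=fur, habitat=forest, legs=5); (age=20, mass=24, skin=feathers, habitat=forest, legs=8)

Out, In, Out

The rule appears to be: legs ≥ 1 AND age ≤ 14.
(age=25, mass=43, skin=feathers, habitat=tundra, legs=3) → legs = 3, age = 25 → Out. (age=4, mass=6, skin=fur, habitat=forest, legs=5) → legs = 5, age = 4 → In. (age=20, mass=24, skin=feathers, habitat=forest, legs=8) → legs = 8, age = 20 → Out.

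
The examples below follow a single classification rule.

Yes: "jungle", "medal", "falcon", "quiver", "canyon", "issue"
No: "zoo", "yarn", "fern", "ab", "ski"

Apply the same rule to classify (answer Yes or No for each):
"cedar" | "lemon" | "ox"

Yes, Yes, No

'Yes' ⟺ length ≥ 5.
"cedar" → length 5 → Yes. "lemon" → length 5 → Yes. "ox" → length 2 → No.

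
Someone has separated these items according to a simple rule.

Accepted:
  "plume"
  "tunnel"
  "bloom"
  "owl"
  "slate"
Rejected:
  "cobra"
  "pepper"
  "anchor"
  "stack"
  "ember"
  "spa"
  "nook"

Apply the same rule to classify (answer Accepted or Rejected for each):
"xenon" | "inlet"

Rejected, Accepted

The common property of the 'Accepted' items is: contains 'l'. No 'Rejected' item has it.
"xenon": no 'l' — doesn't qualify, so Rejected. "inlet": has 'l' — qualifies, so Accepted.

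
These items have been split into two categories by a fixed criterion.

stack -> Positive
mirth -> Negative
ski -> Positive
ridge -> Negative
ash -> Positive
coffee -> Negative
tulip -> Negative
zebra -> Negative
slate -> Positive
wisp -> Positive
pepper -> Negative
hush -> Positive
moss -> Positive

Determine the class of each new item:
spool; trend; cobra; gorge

Positive, Negative, Negative, Negative

The common property of the 'Positive' items is: contains 's'. No 'Negative' item has it.
spool: has 's' — satisfies this, so Positive. trend: no 's' — lacks this property, so Negative. cobra: no 's' — lacks this property, so Negative. gorge: no 's' — lacks this property, so Negative.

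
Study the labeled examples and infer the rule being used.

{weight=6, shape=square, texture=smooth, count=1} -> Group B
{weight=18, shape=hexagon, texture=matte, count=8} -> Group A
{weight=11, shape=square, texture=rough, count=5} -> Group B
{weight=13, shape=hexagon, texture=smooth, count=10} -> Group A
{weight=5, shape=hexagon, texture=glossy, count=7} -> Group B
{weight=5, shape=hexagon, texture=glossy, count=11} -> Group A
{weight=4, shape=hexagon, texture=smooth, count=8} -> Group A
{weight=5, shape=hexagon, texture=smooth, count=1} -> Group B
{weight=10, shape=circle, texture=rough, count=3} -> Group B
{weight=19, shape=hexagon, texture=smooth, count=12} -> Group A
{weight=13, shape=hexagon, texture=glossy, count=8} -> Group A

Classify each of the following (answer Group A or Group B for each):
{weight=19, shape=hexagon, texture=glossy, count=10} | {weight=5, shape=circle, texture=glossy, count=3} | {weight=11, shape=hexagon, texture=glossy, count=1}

The rule appears to be: count ≥ 8.
{weight=19, shape=hexagon, texture=glossy, count=10}: count = 10 — has this property, so Group A.
{weight=5, shape=circle, texture=glossy, count=3}: count = 3 — does not fit, so Group B.
{weight=11, shape=hexagon, texture=glossy, count=1}: count = 1 — does not fit, so Group B.

Group A, Group B, Group B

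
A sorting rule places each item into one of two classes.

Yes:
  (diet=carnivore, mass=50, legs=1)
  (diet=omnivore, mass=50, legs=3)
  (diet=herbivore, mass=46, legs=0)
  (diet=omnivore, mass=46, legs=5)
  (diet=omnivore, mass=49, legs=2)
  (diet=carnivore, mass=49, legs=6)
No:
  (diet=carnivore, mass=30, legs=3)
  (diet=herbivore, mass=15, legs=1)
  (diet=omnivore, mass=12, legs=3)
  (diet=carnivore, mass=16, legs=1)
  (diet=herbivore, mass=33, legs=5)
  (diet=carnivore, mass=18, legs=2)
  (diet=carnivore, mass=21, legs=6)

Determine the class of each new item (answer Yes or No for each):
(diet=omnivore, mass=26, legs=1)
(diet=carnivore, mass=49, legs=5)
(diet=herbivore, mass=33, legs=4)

No, Yes, No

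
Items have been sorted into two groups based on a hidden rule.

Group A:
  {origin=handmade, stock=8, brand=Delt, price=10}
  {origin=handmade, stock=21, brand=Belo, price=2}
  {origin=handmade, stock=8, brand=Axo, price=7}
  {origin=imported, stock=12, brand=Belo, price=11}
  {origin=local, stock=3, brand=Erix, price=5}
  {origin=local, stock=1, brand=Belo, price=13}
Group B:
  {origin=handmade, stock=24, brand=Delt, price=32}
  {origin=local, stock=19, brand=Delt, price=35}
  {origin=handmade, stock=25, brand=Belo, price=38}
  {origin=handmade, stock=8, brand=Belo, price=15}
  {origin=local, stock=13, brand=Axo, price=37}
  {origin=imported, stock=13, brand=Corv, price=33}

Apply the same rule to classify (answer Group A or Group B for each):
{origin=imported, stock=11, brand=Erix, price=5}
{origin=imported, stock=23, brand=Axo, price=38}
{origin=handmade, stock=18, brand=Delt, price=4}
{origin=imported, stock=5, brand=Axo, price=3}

Group A, Group B, Group A, Group A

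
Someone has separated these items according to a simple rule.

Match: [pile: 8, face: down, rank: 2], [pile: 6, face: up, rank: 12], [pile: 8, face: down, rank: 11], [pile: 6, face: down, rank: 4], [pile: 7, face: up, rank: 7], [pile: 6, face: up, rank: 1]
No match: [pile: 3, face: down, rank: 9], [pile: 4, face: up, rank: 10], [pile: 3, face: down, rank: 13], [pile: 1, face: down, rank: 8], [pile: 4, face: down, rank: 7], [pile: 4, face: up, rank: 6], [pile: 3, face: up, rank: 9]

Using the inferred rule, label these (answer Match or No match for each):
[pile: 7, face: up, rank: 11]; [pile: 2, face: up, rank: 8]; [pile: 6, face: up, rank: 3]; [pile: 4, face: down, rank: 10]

Rule: pile ≥ 6. This holds for each 'Match' example and fails for each 'No match' one.
[pile: 7, face: up, rank: 11]: pile = 7, meets the rule → Match. [pile: 2, face: up, rank: 8]: pile = 2, doesn't qualify → No match. [pile: 6, face: up, rank: 3]: pile = 6, meets the rule → Match. [pile: 4, face: down, rank: 10]: pile = 4, doesn't qualify → No match.

Match, No match, Match, No match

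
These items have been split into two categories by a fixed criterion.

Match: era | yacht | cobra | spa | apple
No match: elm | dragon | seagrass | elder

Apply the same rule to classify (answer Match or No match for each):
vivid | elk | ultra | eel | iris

Every 'Match' example satisfies: odd length AND contains 'a'. None of the 'No match' examples do.
No match: vivid, since length 5, no 'a'. No match: elk, since length 3, no 'a'. Match: ultra, since length 5, has 'a'. No match: eel, since length 3, no 'a'. No match: iris, since length 4, no 'a'.

No match, No match, Match, No match, No match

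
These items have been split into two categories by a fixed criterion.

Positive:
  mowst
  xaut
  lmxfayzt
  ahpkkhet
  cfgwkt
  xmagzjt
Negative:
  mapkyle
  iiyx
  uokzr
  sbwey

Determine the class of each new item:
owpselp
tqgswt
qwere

All 'Positive' examples share one property — contains 't' — and every 'Negative' example lacks it.
owpselp — no 't', hence Negative.
tqgswt — has 't', hence Positive.
qwere — no 't', hence Negative.

Negative, Positive, Negative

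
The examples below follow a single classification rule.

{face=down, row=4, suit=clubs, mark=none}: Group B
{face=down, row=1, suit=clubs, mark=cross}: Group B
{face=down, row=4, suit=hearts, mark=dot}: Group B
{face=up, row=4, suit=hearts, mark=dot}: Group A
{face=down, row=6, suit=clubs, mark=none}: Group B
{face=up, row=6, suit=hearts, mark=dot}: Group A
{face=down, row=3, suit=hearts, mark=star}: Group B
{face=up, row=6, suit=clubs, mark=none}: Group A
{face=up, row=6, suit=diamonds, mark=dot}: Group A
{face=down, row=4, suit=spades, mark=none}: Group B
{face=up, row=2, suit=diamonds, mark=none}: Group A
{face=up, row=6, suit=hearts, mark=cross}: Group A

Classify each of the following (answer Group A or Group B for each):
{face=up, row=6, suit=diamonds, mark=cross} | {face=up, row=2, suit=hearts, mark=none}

Group A, Group A

Looking at the examples, the only property every 'Group A' case has and every 'Group B' case lacks is: face is up.
{face=up, row=6, suit=diamonds, mark=cross}: face is up, checks out → Group A.
{face=up, row=2, suit=hearts, mark=none}: face is up, checks out → Group A.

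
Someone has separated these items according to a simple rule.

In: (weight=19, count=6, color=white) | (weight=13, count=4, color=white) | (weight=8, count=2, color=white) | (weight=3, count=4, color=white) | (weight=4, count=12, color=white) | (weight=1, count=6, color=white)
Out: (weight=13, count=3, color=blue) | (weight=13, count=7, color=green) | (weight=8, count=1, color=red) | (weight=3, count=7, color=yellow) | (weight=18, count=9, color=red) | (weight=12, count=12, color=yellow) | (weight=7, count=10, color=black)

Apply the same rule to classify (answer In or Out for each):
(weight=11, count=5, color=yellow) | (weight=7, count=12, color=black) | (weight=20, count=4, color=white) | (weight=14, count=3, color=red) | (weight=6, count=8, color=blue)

A rule that fits every label: color is white — true of each 'In' example, false of each 'Out' one.
(weight=11, count=5, color=yellow): color is yellow — does not fit, so Out. (weight=7, count=12, color=black): color is black — does not fit, so Out. (weight=20, count=4, color=white): color is white — meets the rule, so In. (weight=14, count=3, color=red): color is red — does not fit, so Out. (weight=6, count=8, color=blue): color is blue — does not fit, so Out.

Out, Out, In, Out, Out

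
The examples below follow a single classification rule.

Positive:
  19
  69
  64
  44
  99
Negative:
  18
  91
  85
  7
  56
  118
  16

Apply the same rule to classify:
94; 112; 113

Positive, Negative, Negative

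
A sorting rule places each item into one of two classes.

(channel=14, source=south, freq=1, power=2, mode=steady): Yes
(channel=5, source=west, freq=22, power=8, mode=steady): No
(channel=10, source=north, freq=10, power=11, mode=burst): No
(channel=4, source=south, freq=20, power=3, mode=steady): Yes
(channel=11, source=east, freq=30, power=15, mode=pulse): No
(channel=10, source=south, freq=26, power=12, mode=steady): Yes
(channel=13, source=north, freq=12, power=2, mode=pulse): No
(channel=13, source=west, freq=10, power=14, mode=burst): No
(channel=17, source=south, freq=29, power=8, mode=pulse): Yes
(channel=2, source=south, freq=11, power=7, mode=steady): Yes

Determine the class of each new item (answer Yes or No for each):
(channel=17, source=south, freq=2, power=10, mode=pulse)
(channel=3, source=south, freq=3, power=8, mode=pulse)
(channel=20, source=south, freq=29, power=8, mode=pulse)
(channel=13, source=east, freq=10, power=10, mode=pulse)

The rule appears to be: source is south.
Yes: (channel=17, source=south, freq=2, power=10, mode=pulse), since source is south.
Yes: (channel=3, source=south, freq=3, power=8, mode=pulse), since source is south.
Yes: (channel=20, source=south, freq=29, power=8, mode=pulse), since source is south.
No: (channel=13, source=east, freq=10, power=10, mode=pulse), since source is east.

Yes, Yes, Yes, No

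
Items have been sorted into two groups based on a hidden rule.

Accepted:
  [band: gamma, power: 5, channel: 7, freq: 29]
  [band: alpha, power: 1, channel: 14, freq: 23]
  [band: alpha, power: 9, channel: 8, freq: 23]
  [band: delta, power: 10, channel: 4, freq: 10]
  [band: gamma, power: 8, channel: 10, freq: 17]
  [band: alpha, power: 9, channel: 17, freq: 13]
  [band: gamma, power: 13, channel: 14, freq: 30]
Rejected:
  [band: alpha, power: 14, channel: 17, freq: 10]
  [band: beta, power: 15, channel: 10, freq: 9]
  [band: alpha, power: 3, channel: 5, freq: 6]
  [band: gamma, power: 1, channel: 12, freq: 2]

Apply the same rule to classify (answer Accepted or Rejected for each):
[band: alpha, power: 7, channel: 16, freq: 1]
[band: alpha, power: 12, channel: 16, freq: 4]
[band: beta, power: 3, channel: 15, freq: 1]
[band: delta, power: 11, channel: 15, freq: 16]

One predicate separates the groups cleanly: freq ≥ 9 AND power ≤ 13.
Rejected: [band: alpha, power: 7, channel: 16, freq: 1], since freq = 1, power = 7. Rejected: [band: alpha, power: 12, channel: 16, freq: 4], since freq = 4, power = 12. Rejected: [band: beta, power: 3, channel: 15, freq: 1], since freq = 1, power = 3. Accepted: [band: delta, power: 11, channel: 15, freq: 16], since freq = 16, power = 11.

Rejected, Rejected, Rejected, Accepted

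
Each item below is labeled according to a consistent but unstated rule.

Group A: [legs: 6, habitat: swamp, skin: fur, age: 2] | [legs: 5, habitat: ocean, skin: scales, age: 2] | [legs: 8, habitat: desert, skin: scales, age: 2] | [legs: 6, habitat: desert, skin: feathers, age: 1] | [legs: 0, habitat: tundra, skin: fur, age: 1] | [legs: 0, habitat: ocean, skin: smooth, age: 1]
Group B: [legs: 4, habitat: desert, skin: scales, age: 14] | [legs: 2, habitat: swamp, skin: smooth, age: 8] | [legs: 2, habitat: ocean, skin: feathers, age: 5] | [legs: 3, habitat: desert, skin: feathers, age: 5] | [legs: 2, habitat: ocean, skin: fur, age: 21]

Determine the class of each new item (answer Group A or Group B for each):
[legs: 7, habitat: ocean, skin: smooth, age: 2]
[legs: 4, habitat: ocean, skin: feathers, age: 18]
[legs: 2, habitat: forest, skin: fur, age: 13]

Group A, Group B, Group B

The pattern is that an item is 'Group A' exactly when: age ≤ 2.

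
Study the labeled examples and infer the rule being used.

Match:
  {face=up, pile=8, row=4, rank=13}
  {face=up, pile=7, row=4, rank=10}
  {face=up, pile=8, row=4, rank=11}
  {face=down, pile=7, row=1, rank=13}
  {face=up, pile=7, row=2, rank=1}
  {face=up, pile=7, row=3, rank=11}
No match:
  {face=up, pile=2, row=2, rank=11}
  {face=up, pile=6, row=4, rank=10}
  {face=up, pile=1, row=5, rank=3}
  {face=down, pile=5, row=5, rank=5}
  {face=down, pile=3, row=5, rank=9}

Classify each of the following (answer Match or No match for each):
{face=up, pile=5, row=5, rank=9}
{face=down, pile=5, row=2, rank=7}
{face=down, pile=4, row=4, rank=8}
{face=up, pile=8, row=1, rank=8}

The simplest hypothesis consistent with all the labels is: pile ≥ 7.
No match: {face=up, pile=5, row=5, rank=9}, since pile = 5. No match: {face=down, pile=5, row=2, rank=7}, since pile = 5. No match: {face=down, pile=4, row=4, rank=8}, since pile = 4. Match: {face=up, pile=8, row=1, rank=8}, since pile = 8.

No match, No match, No match, Match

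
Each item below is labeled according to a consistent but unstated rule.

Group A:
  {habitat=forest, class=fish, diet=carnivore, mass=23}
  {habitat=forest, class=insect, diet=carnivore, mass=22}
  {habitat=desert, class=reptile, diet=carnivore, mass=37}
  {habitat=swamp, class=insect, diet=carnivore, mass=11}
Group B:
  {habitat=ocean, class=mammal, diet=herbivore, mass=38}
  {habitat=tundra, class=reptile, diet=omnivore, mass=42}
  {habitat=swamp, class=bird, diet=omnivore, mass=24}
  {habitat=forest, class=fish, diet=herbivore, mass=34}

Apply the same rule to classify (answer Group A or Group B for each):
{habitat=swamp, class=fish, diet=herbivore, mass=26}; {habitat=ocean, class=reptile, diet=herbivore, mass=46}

Group B, Group B

Comparing the two groups points to one rule — diet is carnivore.
{habitat=swamp, class=fish, diet=herbivore, mass=26}: diet is herbivore, doesn't match → Group B.
{habitat=ocean, class=reptile, diet=herbivore, mass=46}: diet is herbivore, doesn't match → Group B.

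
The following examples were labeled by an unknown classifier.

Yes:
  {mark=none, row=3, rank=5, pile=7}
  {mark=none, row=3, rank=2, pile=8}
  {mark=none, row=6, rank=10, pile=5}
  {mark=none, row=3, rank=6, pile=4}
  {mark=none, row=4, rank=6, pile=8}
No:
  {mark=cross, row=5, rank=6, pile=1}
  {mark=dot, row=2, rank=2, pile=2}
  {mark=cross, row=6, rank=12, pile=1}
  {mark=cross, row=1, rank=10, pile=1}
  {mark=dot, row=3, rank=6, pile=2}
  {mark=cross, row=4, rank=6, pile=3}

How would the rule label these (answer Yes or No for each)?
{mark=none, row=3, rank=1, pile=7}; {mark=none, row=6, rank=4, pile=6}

Yes, Yes

One predicate separates the groups cleanly: mark is none.
Yes: {mark=none, row=3, rank=1, pile=7}, since mark is none.
Yes: {mark=none, row=6, rank=4, pile=6}, since mark is none.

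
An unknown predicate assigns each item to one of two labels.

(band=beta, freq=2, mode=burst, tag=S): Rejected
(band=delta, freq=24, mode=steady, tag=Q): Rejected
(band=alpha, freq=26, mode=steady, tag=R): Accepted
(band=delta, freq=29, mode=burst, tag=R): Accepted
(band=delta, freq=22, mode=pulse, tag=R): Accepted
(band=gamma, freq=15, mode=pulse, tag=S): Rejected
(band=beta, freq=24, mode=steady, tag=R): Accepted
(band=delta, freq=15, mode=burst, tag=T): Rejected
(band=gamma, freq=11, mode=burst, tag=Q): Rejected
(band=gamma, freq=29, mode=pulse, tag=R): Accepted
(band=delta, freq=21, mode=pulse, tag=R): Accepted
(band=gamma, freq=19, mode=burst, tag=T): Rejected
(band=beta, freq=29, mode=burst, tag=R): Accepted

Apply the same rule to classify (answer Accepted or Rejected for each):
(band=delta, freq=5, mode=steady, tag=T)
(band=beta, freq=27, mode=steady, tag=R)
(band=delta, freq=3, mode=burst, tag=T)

The pattern is that an item is 'Accepted' exactly when: tag is R.

Rejected, Accepted, Rejected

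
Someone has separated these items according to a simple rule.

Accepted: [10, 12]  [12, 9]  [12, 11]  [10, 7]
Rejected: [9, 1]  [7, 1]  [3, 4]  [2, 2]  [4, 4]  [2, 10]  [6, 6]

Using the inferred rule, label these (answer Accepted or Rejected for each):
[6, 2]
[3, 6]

The distinguishing property — sum ≥ 17 — holds for all the 'Accepted' cases and none of the 'Rejected' cases.
Rejected: [6, 2], since 6+2 = 8.
Rejected: [3, 6], since 3+6 = 9.

Rejected, Rejected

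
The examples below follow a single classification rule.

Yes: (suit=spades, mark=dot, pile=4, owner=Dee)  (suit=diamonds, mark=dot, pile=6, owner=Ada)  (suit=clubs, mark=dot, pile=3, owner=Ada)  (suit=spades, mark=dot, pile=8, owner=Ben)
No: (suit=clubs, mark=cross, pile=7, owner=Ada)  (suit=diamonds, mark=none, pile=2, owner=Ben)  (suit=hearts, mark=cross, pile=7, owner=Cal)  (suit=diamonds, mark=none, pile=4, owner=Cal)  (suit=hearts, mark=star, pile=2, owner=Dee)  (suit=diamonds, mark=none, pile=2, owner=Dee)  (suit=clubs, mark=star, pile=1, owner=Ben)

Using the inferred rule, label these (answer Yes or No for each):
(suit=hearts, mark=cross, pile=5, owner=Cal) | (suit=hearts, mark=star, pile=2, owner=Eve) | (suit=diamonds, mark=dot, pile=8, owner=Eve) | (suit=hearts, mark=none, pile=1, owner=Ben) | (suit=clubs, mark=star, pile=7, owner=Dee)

A rule that fits every label: mark is dot — true of each 'Yes' example, false of each 'No' one.
(suit=hearts, mark=cross, pile=5, owner=Cal): mark is cross, doesn't qualify → No. (suit=hearts, mark=star, pile=2, owner=Eve): mark is star, doesn't qualify → No. (suit=diamonds, mark=dot, pile=8, owner=Eve): mark is dot, matches → Yes. (suit=hearts, mark=none, pile=1, owner=Ben): mark is none, doesn't qualify → No. (suit=clubs, mark=star, pile=7, owner=Dee): mark is star, doesn't qualify → No.

No, No, Yes, No, No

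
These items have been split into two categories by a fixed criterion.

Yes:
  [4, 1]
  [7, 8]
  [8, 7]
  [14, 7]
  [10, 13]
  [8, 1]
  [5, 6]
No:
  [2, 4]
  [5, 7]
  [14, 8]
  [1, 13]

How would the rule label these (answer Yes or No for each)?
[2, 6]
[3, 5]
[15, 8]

No, No, Yes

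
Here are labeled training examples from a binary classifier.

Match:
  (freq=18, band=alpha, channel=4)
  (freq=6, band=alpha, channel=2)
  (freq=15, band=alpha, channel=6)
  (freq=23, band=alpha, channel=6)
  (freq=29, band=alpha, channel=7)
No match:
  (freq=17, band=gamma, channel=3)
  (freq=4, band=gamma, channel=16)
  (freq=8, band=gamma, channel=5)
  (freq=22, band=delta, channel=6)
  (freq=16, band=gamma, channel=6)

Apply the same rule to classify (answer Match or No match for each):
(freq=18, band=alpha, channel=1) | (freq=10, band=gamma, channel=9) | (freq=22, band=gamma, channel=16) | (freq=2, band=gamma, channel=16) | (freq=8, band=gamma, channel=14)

Match, No match, No match, No match, No match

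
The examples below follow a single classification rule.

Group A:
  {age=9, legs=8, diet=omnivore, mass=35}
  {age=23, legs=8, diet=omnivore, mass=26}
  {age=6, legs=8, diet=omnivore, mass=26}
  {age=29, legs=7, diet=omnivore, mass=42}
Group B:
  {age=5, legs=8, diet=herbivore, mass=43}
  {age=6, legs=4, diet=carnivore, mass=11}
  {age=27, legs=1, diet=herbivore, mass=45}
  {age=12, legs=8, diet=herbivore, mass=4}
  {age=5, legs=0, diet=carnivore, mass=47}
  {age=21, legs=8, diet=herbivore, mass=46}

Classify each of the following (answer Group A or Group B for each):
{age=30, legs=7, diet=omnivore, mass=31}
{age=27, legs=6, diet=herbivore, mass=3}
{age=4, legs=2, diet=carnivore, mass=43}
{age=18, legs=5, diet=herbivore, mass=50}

Group A, Group B, Group B, Group B

The pattern is that an item is 'Group A' exactly when: diet is omnivore.
{age=30, legs=7, diet=omnivore, mass=31} → diet is omnivore → Group A. {age=27, legs=6, diet=herbivore, mass=3} → diet is herbivore → Group B. {age=4, legs=2, diet=carnivore, mass=43} → diet is carnivore → Group B. {age=18, legs=5, diet=herbivore, mass=50} → diet is herbivore → Group B.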